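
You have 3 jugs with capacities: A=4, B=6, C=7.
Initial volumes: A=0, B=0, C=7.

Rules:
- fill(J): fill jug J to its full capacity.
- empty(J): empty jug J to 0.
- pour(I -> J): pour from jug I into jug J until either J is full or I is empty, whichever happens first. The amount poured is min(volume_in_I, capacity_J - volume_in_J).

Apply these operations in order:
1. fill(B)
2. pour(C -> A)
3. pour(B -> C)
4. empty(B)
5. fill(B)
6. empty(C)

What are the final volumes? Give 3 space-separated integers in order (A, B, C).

Answer: 4 6 0

Derivation:
Step 1: fill(B) -> (A=0 B=6 C=7)
Step 2: pour(C -> A) -> (A=4 B=6 C=3)
Step 3: pour(B -> C) -> (A=4 B=2 C=7)
Step 4: empty(B) -> (A=4 B=0 C=7)
Step 5: fill(B) -> (A=4 B=6 C=7)
Step 6: empty(C) -> (A=4 B=6 C=0)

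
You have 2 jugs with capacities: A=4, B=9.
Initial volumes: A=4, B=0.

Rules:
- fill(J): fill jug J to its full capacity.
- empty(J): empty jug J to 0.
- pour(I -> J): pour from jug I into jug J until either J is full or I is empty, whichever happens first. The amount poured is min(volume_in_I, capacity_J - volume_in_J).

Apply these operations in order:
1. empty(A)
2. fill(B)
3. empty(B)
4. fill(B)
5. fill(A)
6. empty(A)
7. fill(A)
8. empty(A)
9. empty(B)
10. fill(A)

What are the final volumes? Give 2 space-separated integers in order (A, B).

Answer: 4 0

Derivation:
Step 1: empty(A) -> (A=0 B=0)
Step 2: fill(B) -> (A=0 B=9)
Step 3: empty(B) -> (A=0 B=0)
Step 4: fill(B) -> (A=0 B=9)
Step 5: fill(A) -> (A=4 B=9)
Step 6: empty(A) -> (A=0 B=9)
Step 7: fill(A) -> (A=4 B=9)
Step 8: empty(A) -> (A=0 B=9)
Step 9: empty(B) -> (A=0 B=0)
Step 10: fill(A) -> (A=4 B=0)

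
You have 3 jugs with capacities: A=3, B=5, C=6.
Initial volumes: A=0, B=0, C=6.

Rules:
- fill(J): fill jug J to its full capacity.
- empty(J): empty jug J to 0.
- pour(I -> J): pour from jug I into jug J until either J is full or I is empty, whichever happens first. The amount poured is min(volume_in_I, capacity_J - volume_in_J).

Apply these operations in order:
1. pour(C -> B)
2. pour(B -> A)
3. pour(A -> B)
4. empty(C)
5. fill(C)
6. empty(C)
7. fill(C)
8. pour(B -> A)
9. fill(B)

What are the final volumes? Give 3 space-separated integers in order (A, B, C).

Step 1: pour(C -> B) -> (A=0 B=5 C=1)
Step 2: pour(B -> A) -> (A=3 B=2 C=1)
Step 3: pour(A -> B) -> (A=0 B=5 C=1)
Step 4: empty(C) -> (A=0 B=5 C=0)
Step 5: fill(C) -> (A=0 B=5 C=6)
Step 6: empty(C) -> (A=0 B=5 C=0)
Step 7: fill(C) -> (A=0 B=5 C=6)
Step 8: pour(B -> A) -> (A=3 B=2 C=6)
Step 9: fill(B) -> (A=3 B=5 C=6)

Answer: 3 5 6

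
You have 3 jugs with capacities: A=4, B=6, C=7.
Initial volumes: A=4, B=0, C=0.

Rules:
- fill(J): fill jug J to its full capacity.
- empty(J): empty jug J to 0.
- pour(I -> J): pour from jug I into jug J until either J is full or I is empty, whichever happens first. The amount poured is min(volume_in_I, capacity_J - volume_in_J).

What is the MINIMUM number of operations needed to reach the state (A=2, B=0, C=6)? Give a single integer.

BFS from (A=4, B=0, C=0). One shortest path:
  1. pour(A -> B) -> (A=0 B=4 C=0)
  2. fill(A) -> (A=4 B=4 C=0)
  3. pour(A -> B) -> (A=2 B=6 C=0)
  4. pour(B -> C) -> (A=2 B=0 C=6)
Reached target in 4 moves.

Answer: 4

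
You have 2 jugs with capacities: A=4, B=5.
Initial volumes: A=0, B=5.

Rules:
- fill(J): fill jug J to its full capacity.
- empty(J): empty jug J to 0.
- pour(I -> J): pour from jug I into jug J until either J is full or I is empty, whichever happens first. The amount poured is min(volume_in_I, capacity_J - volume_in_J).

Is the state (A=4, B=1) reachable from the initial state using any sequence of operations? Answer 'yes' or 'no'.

Answer: yes

Derivation:
BFS from (A=0, B=5):
  1. pour(B -> A) -> (A=4 B=1)
Target reached → yes.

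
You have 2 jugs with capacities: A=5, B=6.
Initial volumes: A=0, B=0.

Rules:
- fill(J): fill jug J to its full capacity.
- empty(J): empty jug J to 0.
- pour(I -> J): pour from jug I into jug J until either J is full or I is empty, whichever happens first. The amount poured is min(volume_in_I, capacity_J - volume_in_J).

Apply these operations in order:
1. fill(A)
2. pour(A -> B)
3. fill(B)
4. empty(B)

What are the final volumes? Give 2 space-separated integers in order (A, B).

Step 1: fill(A) -> (A=5 B=0)
Step 2: pour(A -> B) -> (A=0 B=5)
Step 3: fill(B) -> (A=0 B=6)
Step 4: empty(B) -> (A=0 B=0)

Answer: 0 0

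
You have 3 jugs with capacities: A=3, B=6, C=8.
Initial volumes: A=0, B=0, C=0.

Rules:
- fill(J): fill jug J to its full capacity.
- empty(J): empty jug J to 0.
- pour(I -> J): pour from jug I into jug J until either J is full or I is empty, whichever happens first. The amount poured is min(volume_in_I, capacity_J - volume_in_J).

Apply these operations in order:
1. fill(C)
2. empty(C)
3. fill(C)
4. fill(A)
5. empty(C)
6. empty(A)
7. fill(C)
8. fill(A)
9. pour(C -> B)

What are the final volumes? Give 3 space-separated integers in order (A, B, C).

Step 1: fill(C) -> (A=0 B=0 C=8)
Step 2: empty(C) -> (A=0 B=0 C=0)
Step 3: fill(C) -> (A=0 B=0 C=8)
Step 4: fill(A) -> (A=3 B=0 C=8)
Step 5: empty(C) -> (A=3 B=0 C=0)
Step 6: empty(A) -> (A=0 B=0 C=0)
Step 7: fill(C) -> (A=0 B=0 C=8)
Step 8: fill(A) -> (A=3 B=0 C=8)
Step 9: pour(C -> B) -> (A=3 B=6 C=2)

Answer: 3 6 2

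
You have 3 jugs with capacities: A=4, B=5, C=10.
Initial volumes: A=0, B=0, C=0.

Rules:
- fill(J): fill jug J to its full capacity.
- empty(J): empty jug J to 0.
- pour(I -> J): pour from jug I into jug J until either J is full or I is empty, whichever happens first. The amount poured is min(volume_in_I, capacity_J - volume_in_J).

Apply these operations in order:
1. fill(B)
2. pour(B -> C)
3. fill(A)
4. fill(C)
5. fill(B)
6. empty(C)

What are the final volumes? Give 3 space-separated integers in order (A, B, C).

Answer: 4 5 0

Derivation:
Step 1: fill(B) -> (A=0 B=5 C=0)
Step 2: pour(B -> C) -> (A=0 B=0 C=5)
Step 3: fill(A) -> (A=4 B=0 C=5)
Step 4: fill(C) -> (A=4 B=0 C=10)
Step 5: fill(B) -> (A=4 B=5 C=10)
Step 6: empty(C) -> (A=4 B=5 C=0)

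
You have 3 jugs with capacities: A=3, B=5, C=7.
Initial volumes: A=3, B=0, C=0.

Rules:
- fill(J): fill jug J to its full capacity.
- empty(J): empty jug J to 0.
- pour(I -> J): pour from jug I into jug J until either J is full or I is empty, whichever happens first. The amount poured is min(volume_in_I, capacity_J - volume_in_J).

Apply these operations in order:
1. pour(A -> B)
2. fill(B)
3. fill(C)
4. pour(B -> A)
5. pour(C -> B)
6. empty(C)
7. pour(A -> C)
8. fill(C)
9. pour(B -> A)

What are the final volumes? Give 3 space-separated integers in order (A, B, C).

Step 1: pour(A -> B) -> (A=0 B=3 C=0)
Step 2: fill(B) -> (A=0 B=5 C=0)
Step 3: fill(C) -> (A=0 B=5 C=7)
Step 4: pour(B -> A) -> (A=3 B=2 C=7)
Step 5: pour(C -> B) -> (A=3 B=5 C=4)
Step 6: empty(C) -> (A=3 B=5 C=0)
Step 7: pour(A -> C) -> (A=0 B=5 C=3)
Step 8: fill(C) -> (A=0 B=5 C=7)
Step 9: pour(B -> A) -> (A=3 B=2 C=7)

Answer: 3 2 7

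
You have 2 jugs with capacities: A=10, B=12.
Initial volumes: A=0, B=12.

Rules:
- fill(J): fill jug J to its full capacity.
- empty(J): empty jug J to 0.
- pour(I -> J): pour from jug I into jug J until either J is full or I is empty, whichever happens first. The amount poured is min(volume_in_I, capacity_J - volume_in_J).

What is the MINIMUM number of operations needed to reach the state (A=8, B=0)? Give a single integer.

Answer: 6

Derivation:
BFS from (A=0, B=12). One shortest path:
  1. fill(A) -> (A=10 B=12)
  2. empty(B) -> (A=10 B=0)
  3. pour(A -> B) -> (A=0 B=10)
  4. fill(A) -> (A=10 B=10)
  5. pour(A -> B) -> (A=8 B=12)
  6. empty(B) -> (A=8 B=0)
Reached target in 6 moves.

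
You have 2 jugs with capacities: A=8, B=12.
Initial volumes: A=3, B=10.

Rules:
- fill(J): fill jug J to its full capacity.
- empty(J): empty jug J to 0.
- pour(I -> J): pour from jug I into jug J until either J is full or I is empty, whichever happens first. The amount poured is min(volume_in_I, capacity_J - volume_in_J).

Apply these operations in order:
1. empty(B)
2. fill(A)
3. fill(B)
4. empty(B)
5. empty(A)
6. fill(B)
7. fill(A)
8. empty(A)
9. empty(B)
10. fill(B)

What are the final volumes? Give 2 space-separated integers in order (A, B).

Step 1: empty(B) -> (A=3 B=0)
Step 2: fill(A) -> (A=8 B=0)
Step 3: fill(B) -> (A=8 B=12)
Step 4: empty(B) -> (A=8 B=0)
Step 5: empty(A) -> (A=0 B=0)
Step 6: fill(B) -> (A=0 B=12)
Step 7: fill(A) -> (A=8 B=12)
Step 8: empty(A) -> (A=0 B=12)
Step 9: empty(B) -> (A=0 B=0)
Step 10: fill(B) -> (A=0 B=12)

Answer: 0 12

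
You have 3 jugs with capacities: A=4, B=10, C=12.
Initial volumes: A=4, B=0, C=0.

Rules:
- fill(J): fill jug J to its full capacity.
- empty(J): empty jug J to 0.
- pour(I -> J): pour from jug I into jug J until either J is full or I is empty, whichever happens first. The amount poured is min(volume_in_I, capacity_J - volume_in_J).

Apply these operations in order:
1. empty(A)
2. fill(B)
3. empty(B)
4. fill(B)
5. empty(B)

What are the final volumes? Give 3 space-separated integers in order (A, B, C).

Step 1: empty(A) -> (A=0 B=0 C=0)
Step 2: fill(B) -> (A=0 B=10 C=0)
Step 3: empty(B) -> (A=0 B=0 C=0)
Step 4: fill(B) -> (A=0 B=10 C=0)
Step 5: empty(B) -> (A=0 B=0 C=0)

Answer: 0 0 0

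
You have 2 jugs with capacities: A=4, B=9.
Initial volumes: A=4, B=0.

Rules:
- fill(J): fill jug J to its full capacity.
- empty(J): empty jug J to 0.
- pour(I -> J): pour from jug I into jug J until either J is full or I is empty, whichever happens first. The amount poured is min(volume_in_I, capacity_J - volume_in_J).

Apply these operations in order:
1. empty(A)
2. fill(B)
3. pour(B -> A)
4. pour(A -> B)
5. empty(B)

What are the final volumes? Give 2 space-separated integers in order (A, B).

Step 1: empty(A) -> (A=0 B=0)
Step 2: fill(B) -> (A=0 B=9)
Step 3: pour(B -> A) -> (A=4 B=5)
Step 4: pour(A -> B) -> (A=0 B=9)
Step 5: empty(B) -> (A=0 B=0)

Answer: 0 0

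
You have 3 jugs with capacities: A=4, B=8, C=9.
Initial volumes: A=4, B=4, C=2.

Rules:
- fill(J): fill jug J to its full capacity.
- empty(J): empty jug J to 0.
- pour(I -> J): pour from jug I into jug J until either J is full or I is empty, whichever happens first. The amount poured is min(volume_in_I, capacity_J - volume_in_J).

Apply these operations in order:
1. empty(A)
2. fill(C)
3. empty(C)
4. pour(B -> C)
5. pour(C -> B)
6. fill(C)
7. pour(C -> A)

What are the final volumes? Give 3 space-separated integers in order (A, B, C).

Answer: 4 4 5

Derivation:
Step 1: empty(A) -> (A=0 B=4 C=2)
Step 2: fill(C) -> (A=0 B=4 C=9)
Step 3: empty(C) -> (A=0 B=4 C=0)
Step 4: pour(B -> C) -> (A=0 B=0 C=4)
Step 5: pour(C -> B) -> (A=0 B=4 C=0)
Step 6: fill(C) -> (A=0 B=4 C=9)
Step 7: pour(C -> A) -> (A=4 B=4 C=5)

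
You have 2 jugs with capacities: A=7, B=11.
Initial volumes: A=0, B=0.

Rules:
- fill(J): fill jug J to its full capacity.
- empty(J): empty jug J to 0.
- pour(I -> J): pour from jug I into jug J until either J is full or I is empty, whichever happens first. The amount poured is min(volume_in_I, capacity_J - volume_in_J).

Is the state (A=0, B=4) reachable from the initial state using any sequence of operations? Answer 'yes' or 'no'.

BFS from (A=0, B=0):
  1. fill(B) -> (A=0 B=11)
  2. pour(B -> A) -> (A=7 B=4)
  3. empty(A) -> (A=0 B=4)
Target reached → yes.

Answer: yes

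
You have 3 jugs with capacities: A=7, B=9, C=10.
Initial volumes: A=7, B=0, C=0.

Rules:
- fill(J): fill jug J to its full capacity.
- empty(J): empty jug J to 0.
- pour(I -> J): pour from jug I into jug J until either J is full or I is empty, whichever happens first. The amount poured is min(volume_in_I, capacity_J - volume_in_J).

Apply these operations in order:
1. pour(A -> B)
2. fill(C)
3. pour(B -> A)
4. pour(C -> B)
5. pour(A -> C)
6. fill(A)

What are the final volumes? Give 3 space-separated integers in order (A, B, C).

Step 1: pour(A -> B) -> (A=0 B=7 C=0)
Step 2: fill(C) -> (A=0 B=7 C=10)
Step 3: pour(B -> A) -> (A=7 B=0 C=10)
Step 4: pour(C -> B) -> (A=7 B=9 C=1)
Step 5: pour(A -> C) -> (A=0 B=9 C=8)
Step 6: fill(A) -> (A=7 B=9 C=8)

Answer: 7 9 8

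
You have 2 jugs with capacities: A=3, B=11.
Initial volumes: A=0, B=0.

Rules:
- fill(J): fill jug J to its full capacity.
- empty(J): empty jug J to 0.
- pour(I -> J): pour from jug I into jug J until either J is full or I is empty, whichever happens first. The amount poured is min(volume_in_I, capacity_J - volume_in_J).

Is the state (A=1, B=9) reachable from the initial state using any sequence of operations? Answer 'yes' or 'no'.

Answer: no

Derivation:
BFS explored all 28 reachable states.
Reachable set includes: (0,0), (0,1), (0,2), (0,3), (0,4), (0,5), (0,6), (0,7), (0,8), (0,9), (0,10), (0,11) ...
Target (A=1, B=9) not in reachable set → no.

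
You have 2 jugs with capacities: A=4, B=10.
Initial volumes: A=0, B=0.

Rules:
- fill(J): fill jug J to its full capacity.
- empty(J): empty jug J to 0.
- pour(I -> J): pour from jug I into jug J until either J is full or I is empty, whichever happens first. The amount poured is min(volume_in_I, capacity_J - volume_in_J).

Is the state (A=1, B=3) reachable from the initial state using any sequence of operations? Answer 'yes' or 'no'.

Answer: no

Derivation:
BFS explored all 14 reachable states.
Reachable set includes: (0,0), (0,2), (0,4), (0,6), (0,8), (0,10), (2,0), (2,10), (4,0), (4,2), (4,4), (4,6) ...
Target (A=1, B=3) not in reachable set → no.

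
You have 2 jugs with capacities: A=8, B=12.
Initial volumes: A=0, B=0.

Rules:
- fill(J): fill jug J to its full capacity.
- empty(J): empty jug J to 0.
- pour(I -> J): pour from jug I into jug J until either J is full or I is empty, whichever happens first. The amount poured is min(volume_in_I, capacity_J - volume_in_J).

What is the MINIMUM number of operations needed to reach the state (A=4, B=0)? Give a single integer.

BFS from (A=0, B=0). One shortest path:
  1. fill(B) -> (A=0 B=12)
  2. pour(B -> A) -> (A=8 B=4)
  3. empty(A) -> (A=0 B=4)
  4. pour(B -> A) -> (A=4 B=0)
Reached target in 4 moves.

Answer: 4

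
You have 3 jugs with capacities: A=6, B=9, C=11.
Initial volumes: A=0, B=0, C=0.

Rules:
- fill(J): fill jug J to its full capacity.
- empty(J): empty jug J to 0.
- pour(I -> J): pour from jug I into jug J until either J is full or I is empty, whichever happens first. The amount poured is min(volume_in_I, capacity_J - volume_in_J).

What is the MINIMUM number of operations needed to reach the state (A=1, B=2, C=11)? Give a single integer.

BFS from (A=0, B=0, C=0). One shortest path:
  1. fill(A) -> (A=6 B=0 C=0)
  2. fill(C) -> (A=6 B=0 C=11)
  3. pour(C -> B) -> (A=6 B=9 C=2)
  4. empty(B) -> (A=6 B=0 C=2)
  5. pour(C -> B) -> (A=6 B=2 C=0)
  6. pour(A -> C) -> (A=0 B=2 C=6)
  7. fill(A) -> (A=6 B=2 C=6)
  8. pour(A -> C) -> (A=1 B=2 C=11)
Reached target in 8 moves.

Answer: 8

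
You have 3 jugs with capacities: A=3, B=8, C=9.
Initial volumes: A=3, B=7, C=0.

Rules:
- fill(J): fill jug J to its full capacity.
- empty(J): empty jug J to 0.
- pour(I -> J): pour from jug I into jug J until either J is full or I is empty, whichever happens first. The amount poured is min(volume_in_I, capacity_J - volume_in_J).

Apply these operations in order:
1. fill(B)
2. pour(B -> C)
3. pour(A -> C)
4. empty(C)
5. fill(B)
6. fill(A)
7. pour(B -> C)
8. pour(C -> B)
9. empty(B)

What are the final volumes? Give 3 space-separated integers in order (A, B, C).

Answer: 3 0 0

Derivation:
Step 1: fill(B) -> (A=3 B=8 C=0)
Step 2: pour(B -> C) -> (A=3 B=0 C=8)
Step 3: pour(A -> C) -> (A=2 B=0 C=9)
Step 4: empty(C) -> (A=2 B=0 C=0)
Step 5: fill(B) -> (A=2 B=8 C=0)
Step 6: fill(A) -> (A=3 B=8 C=0)
Step 7: pour(B -> C) -> (A=3 B=0 C=8)
Step 8: pour(C -> B) -> (A=3 B=8 C=0)
Step 9: empty(B) -> (A=3 B=0 C=0)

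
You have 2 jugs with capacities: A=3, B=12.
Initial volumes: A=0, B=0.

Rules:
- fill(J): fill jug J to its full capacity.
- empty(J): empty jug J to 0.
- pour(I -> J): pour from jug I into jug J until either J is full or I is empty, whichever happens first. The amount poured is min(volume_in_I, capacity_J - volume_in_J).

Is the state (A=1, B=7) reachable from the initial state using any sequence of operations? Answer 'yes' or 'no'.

BFS explored all 10 reachable states.
Reachable set includes: (0,0), (0,3), (0,6), (0,9), (0,12), (3,0), (3,3), (3,6), (3,9), (3,12)
Target (A=1, B=7) not in reachable set → no.

Answer: no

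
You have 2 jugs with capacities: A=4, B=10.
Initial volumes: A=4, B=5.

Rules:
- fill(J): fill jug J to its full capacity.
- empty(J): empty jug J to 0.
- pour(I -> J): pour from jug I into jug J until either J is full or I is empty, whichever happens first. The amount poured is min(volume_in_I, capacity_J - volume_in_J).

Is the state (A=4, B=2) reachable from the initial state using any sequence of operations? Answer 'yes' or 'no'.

Answer: yes

Derivation:
BFS from (A=4, B=5):
  1. empty(A) -> (A=0 B=5)
  2. fill(B) -> (A=0 B=10)
  3. pour(B -> A) -> (A=4 B=6)
  4. empty(A) -> (A=0 B=6)
  5. pour(B -> A) -> (A=4 B=2)
Target reached → yes.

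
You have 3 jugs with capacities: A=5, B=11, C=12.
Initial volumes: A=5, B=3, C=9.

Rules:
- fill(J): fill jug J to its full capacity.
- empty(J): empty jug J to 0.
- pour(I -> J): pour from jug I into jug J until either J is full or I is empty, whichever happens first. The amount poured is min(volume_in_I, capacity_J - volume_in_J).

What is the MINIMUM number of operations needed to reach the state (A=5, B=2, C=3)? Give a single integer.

Answer: 5

Derivation:
BFS from (A=5, B=3, C=9). One shortest path:
  1. pour(A -> C) -> (A=2 B=3 C=12)
  2. empty(C) -> (A=2 B=3 C=0)
  3. pour(B -> C) -> (A=2 B=0 C=3)
  4. pour(A -> B) -> (A=0 B=2 C=3)
  5. fill(A) -> (A=5 B=2 C=3)
Reached target in 5 moves.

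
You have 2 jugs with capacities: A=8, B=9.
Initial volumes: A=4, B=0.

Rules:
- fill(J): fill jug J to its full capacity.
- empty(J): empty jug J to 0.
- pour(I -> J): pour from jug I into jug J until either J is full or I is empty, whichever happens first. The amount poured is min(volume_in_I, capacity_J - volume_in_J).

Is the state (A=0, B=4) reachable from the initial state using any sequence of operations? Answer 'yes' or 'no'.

BFS from (A=4, B=0):
  1. pour(A -> B) -> (A=0 B=4)
Target reached → yes.

Answer: yes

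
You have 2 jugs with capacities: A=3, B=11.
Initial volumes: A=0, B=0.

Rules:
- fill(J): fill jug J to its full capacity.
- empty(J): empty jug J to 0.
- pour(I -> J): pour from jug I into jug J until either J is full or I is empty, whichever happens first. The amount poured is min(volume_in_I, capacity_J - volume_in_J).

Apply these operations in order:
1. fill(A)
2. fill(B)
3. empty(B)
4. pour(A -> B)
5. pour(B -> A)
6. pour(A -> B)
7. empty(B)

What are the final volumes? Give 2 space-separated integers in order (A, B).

Answer: 0 0

Derivation:
Step 1: fill(A) -> (A=3 B=0)
Step 2: fill(B) -> (A=3 B=11)
Step 3: empty(B) -> (A=3 B=0)
Step 4: pour(A -> B) -> (A=0 B=3)
Step 5: pour(B -> A) -> (A=3 B=0)
Step 6: pour(A -> B) -> (A=0 B=3)
Step 7: empty(B) -> (A=0 B=0)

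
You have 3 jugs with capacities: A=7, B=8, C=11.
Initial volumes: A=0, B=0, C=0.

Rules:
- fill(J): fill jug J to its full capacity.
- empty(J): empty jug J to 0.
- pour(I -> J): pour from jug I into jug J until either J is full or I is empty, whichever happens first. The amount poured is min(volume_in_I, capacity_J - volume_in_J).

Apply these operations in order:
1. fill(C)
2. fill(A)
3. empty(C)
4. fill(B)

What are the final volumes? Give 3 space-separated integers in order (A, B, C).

Answer: 7 8 0

Derivation:
Step 1: fill(C) -> (A=0 B=0 C=11)
Step 2: fill(A) -> (A=7 B=0 C=11)
Step 3: empty(C) -> (A=7 B=0 C=0)
Step 4: fill(B) -> (A=7 B=8 C=0)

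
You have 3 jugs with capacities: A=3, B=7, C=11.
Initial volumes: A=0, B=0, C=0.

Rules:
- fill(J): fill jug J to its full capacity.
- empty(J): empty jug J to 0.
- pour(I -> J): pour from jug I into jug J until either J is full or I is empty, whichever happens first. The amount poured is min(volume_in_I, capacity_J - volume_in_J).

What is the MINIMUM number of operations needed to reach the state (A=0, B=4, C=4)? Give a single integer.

Answer: 4

Derivation:
BFS from (A=0, B=0, C=0). One shortest path:
  1. fill(C) -> (A=0 B=0 C=11)
  2. pour(C -> B) -> (A=0 B=7 C=4)
  3. pour(B -> A) -> (A=3 B=4 C=4)
  4. empty(A) -> (A=0 B=4 C=4)
Reached target in 4 moves.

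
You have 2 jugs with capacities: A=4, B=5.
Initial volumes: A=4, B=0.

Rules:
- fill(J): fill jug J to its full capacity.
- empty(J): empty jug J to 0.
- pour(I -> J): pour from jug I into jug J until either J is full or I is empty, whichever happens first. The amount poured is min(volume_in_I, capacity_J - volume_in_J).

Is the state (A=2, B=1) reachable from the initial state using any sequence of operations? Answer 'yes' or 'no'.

BFS explored all 18 reachable states.
Reachable set includes: (0,0), (0,1), (0,2), (0,3), (0,4), (0,5), (1,0), (1,5), (2,0), (2,5), (3,0), (3,5) ...
Target (A=2, B=1) not in reachable set → no.

Answer: no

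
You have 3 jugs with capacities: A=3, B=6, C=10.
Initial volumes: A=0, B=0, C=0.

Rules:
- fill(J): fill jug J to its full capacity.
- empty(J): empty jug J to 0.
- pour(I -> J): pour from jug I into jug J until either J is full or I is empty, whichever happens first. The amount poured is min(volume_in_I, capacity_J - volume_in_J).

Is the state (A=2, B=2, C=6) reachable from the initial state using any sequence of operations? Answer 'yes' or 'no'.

BFS explored all 218 reachable states.
Reachable set includes: (0,0,0), (0,0,1), (0,0,2), (0,0,3), (0,0,4), (0,0,5), (0,0,6), (0,0,7), (0,0,8), (0,0,9), (0,0,10), (0,1,0) ...
Target (A=2, B=2, C=6) not in reachable set → no.

Answer: no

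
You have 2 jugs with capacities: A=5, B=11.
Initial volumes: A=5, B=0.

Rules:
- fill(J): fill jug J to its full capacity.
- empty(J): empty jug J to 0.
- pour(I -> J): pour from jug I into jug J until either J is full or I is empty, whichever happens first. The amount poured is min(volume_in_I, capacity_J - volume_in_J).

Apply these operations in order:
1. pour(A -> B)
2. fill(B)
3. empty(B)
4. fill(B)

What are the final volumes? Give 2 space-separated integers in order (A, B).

Step 1: pour(A -> B) -> (A=0 B=5)
Step 2: fill(B) -> (A=0 B=11)
Step 3: empty(B) -> (A=0 B=0)
Step 4: fill(B) -> (A=0 B=11)

Answer: 0 11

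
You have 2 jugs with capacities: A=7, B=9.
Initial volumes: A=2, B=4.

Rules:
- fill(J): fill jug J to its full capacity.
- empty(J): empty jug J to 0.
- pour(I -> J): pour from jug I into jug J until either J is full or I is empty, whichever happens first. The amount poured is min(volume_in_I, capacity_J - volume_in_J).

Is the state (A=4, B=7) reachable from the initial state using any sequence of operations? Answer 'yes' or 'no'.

Answer: no

Derivation:
BFS explored all 33 reachable states.
Reachable set includes: (0,0), (0,1), (0,2), (0,3), (0,4), (0,5), (0,6), (0,7), (0,8), (0,9), (1,0), (1,9) ...
Target (A=4, B=7) not in reachable set → no.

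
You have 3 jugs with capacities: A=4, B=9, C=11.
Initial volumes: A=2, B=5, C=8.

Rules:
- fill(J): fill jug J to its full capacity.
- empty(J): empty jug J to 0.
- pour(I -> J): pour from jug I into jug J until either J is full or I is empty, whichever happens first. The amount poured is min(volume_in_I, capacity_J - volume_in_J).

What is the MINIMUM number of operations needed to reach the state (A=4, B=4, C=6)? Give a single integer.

Answer: 4

Derivation:
BFS from (A=2, B=5, C=8). One shortest path:
  1. empty(B) -> (A=2 B=0 C=8)
  2. pour(C -> A) -> (A=4 B=0 C=6)
  3. pour(A -> B) -> (A=0 B=4 C=6)
  4. fill(A) -> (A=4 B=4 C=6)
Reached target in 4 moves.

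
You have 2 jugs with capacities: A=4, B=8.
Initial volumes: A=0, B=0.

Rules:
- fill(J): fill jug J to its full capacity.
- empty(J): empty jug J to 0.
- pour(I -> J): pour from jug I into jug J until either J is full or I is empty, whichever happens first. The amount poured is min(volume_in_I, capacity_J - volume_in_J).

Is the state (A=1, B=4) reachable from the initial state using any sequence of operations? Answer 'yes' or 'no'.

BFS explored all 6 reachable states.
Reachable set includes: (0,0), (0,4), (0,8), (4,0), (4,4), (4,8)
Target (A=1, B=4) not in reachable set → no.

Answer: no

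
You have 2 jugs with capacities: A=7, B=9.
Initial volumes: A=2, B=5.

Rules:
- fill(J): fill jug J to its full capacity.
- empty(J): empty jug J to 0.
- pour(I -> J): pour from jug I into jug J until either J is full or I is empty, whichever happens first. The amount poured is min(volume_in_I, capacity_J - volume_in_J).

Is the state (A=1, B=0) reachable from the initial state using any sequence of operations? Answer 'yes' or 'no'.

BFS from (A=2, B=5):
  1. fill(A) -> (A=7 B=5)
  2. pour(A -> B) -> (A=3 B=9)
  3. empty(B) -> (A=3 B=0)
  4. pour(A -> B) -> (A=0 B=3)
  5. fill(A) -> (A=7 B=3)
  6. pour(A -> B) -> (A=1 B=9)
  7. empty(B) -> (A=1 B=0)
Target reached → yes.

Answer: yes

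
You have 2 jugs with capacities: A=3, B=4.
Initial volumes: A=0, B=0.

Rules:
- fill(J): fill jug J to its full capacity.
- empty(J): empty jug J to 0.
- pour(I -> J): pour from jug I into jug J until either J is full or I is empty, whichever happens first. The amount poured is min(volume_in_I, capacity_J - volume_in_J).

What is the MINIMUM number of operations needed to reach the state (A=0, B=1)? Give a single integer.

Answer: 3

Derivation:
BFS from (A=0, B=0). One shortest path:
  1. fill(B) -> (A=0 B=4)
  2. pour(B -> A) -> (A=3 B=1)
  3. empty(A) -> (A=0 B=1)
Reached target in 3 moves.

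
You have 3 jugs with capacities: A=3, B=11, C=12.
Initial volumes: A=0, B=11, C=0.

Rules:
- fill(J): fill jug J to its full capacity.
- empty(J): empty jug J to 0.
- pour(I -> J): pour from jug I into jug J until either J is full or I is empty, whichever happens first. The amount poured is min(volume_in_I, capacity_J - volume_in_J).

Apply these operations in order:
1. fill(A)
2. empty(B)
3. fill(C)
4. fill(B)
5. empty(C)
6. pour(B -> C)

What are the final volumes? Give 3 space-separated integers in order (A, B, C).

Step 1: fill(A) -> (A=3 B=11 C=0)
Step 2: empty(B) -> (A=3 B=0 C=0)
Step 3: fill(C) -> (A=3 B=0 C=12)
Step 4: fill(B) -> (A=3 B=11 C=12)
Step 5: empty(C) -> (A=3 B=11 C=0)
Step 6: pour(B -> C) -> (A=3 B=0 C=11)

Answer: 3 0 11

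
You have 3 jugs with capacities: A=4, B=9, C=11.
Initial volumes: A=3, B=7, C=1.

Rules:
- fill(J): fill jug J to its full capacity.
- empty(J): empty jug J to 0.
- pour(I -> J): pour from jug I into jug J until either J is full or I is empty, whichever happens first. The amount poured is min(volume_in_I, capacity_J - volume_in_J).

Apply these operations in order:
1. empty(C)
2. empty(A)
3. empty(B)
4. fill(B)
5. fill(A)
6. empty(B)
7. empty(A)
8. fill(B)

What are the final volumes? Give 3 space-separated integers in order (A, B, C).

Answer: 0 9 0

Derivation:
Step 1: empty(C) -> (A=3 B=7 C=0)
Step 2: empty(A) -> (A=0 B=7 C=0)
Step 3: empty(B) -> (A=0 B=0 C=0)
Step 4: fill(B) -> (A=0 B=9 C=0)
Step 5: fill(A) -> (A=4 B=9 C=0)
Step 6: empty(B) -> (A=4 B=0 C=0)
Step 7: empty(A) -> (A=0 B=0 C=0)
Step 8: fill(B) -> (A=0 B=9 C=0)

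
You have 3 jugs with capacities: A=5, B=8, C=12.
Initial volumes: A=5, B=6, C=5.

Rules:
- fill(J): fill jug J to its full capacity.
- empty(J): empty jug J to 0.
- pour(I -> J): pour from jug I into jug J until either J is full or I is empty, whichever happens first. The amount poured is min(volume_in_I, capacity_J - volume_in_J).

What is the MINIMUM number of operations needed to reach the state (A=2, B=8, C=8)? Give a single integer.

BFS from (A=5, B=6, C=5). One shortest path:
  1. empty(B) -> (A=5 B=0 C=5)
  2. pour(C -> B) -> (A=5 B=5 C=0)
  3. pour(A -> B) -> (A=2 B=8 C=0)
  4. pour(B -> C) -> (A=2 B=0 C=8)
  5. fill(B) -> (A=2 B=8 C=8)
Reached target in 5 moves.

Answer: 5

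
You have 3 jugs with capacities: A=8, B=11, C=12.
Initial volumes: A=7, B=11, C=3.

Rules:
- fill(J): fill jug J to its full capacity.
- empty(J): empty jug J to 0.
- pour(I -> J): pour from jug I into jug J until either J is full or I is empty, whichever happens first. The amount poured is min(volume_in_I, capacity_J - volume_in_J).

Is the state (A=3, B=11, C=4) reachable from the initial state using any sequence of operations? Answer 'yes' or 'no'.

Answer: yes

Derivation:
BFS from (A=7, B=11, C=3):
  1. empty(C) -> (A=7 B=11 C=0)
  2. pour(A -> C) -> (A=0 B=11 C=7)
  3. pour(B -> A) -> (A=8 B=3 C=7)
  4. pour(A -> C) -> (A=3 B=3 C=12)
  5. pour(C -> B) -> (A=3 B=11 C=4)
Target reached → yes.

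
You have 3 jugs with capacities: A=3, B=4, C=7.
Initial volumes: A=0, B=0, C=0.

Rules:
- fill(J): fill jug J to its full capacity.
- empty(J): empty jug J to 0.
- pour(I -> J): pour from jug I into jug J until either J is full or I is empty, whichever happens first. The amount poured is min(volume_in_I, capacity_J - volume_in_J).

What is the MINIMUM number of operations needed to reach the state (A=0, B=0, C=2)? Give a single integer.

Answer: 6

Derivation:
BFS from (A=0, B=0, C=0). One shortest path:
  1. fill(A) -> (A=3 B=0 C=0)
  2. pour(A -> B) -> (A=0 B=3 C=0)
  3. fill(A) -> (A=3 B=3 C=0)
  4. pour(A -> B) -> (A=2 B=4 C=0)
  5. empty(B) -> (A=2 B=0 C=0)
  6. pour(A -> C) -> (A=0 B=0 C=2)
Reached target in 6 moves.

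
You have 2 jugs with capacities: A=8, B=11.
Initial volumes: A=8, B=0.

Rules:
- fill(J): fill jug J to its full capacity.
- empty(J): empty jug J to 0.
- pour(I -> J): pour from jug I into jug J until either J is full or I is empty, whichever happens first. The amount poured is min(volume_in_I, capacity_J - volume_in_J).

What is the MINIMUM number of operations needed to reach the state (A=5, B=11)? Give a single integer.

BFS from (A=8, B=0). One shortest path:
  1. pour(A -> B) -> (A=0 B=8)
  2. fill(A) -> (A=8 B=8)
  3. pour(A -> B) -> (A=5 B=11)
Reached target in 3 moves.

Answer: 3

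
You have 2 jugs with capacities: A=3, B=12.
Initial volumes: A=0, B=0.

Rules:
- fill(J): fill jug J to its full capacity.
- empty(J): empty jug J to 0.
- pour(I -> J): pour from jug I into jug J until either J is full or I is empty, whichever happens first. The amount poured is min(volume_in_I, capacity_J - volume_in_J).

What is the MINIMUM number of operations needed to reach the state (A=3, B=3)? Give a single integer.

Answer: 3

Derivation:
BFS from (A=0, B=0). One shortest path:
  1. fill(A) -> (A=3 B=0)
  2. pour(A -> B) -> (A=0 B=3)
  3. fill(A) -> (A=3 B=3)
Reached target in 3 moves.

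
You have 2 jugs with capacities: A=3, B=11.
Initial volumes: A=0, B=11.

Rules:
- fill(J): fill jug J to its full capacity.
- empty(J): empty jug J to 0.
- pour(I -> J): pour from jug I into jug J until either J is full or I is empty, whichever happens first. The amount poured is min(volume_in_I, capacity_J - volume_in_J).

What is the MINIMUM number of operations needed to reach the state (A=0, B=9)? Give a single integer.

BFS from (A=0, B=11). One shortest path:
  1. fill(A) -> (A=3 B=11)
  2. empty(B) -> (A=3 B=0)
  3. pour(A -> B) -> (A=0 B=3)
  4. fill(A) -> (A=3 B=3)
  5. pour(A -> B) -> (A=0 B=6)
  6. fill(A) -> (A=3 B=6)
  7. pour(A -> B) -> (A=0 B=9)
Reached target in 7 moves.

Answer: 7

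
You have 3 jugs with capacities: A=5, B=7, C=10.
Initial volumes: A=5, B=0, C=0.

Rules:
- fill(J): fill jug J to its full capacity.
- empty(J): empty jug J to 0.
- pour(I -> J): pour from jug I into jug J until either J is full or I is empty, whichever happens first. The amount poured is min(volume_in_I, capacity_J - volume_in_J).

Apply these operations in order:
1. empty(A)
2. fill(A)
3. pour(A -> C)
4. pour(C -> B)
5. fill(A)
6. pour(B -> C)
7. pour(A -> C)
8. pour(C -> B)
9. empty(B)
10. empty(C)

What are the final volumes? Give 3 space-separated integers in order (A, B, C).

Step 1: empty(A) -> (A=0 B=0 C=0)
Step 2: fill(A) -> (A=5 B=0 C=0)
Step 3: pour(A -> C) -> (A=0 B=0 C=5)
Step 4: pour(C -> B) -> (A=0 B=5 C=0)
Step 5: fill(A) -> (A=5 B=5 C=0)
Step 6: pour(B -> C) -> (A=5 B=0 C=5)
Step 7: pour(A -> C) -> (A=0 B=0 C=10)
Step 8: pour(C -> B) -> (A=0 B=7 C=3)
Step 9: empty(B) -> (A=0 B=0 C=3)
Step 10: empty(C) -> (A=0 B=0 C=0)

Answer: 0 0 0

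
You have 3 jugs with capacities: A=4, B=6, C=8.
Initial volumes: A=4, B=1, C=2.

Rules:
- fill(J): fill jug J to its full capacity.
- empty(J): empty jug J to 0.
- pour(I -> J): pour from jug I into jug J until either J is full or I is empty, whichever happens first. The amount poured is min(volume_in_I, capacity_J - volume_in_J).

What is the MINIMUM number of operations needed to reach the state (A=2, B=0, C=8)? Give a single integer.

Answer: 4

Derivation:
BFS from (A=4, B=1, C=2). One shortest path:
  1. empty(A) -> (A=0 B=1 C=2)
  2. empty(B) -> (A=0 B=0 C=2)
  3. pour(C -> A) -> (A=2 B=0 C=0)
  4. fill(C) -> (A=2 B=0 C=8)
Reached target in 4 moves.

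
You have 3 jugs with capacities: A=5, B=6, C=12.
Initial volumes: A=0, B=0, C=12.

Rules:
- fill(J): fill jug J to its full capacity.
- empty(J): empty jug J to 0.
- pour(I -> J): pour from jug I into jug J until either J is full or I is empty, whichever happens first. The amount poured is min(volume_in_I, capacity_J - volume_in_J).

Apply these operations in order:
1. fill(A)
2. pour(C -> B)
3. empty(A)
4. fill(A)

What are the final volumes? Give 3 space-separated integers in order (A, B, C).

Answer: 5 6 6

Derivation:
Step 1: fill(A) -> (A=5 B=0 C=12)
Step 2: pour(C -> B) -> (A=5 B=6 C=6)
Step 3: empty(A) -> (A=0 B=6 C=6)
Step 4: fill(A) -> (A=5 B=6 C=6)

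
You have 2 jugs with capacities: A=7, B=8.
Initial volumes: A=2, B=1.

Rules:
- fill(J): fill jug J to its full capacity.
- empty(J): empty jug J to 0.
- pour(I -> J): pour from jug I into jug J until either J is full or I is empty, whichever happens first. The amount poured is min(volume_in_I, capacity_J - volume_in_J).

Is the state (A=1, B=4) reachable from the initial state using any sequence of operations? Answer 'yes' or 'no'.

BFS explored all 31 reachable states.
Reachable set includes: (0,0), (0,1), (0,2), (0,3), (0,4), (0,5), (0,6), (0,7), (0,8), (1,0), (1,8), (2,0) ...
Target (A=1, B=4) not in reachable set → no.

Answer: no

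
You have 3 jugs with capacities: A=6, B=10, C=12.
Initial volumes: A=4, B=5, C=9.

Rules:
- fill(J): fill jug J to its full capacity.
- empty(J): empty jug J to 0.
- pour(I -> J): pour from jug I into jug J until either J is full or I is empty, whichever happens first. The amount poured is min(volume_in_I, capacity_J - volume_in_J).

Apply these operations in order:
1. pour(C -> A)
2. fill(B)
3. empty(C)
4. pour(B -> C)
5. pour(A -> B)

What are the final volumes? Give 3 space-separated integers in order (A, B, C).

Answer: 0 6 10

Derivation:
Step 1: pour(C -> A) -> (A=6 B=5 C=7)
Step 2: fill(B) -> (A=6 B=10 C=7)
Step 3: empty(C) -> (A=6 B=10 C=0)
Step 4: pour(B -> C) -> (A=6 B=0 C=10)
Step 5: pour(A -> B) -> (A=0 B=6 C=10)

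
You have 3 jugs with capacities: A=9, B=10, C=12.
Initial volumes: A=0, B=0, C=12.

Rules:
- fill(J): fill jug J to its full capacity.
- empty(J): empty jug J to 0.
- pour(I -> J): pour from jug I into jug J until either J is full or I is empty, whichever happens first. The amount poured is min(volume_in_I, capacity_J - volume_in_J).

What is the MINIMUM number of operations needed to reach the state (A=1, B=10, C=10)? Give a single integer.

BFS from (A=0, B=0, C=12). One shortest path:
  1. pour(C -> B) -> (A=0 B=10 C=2)
  2. pour(C -> A) -> (A=2 B=10 C=0)
  3. pour(B -> C) -> (A=2 B=0 C=10)
  4. pour(A -> B) -> (A=0 B=2 C=10)
  5. fill(A) -> (A=9 B=2 C=10)
  6. pour(A -> B) -> (A=1 B=10 C=10)
Reached target in 6 moves.

Answer: 6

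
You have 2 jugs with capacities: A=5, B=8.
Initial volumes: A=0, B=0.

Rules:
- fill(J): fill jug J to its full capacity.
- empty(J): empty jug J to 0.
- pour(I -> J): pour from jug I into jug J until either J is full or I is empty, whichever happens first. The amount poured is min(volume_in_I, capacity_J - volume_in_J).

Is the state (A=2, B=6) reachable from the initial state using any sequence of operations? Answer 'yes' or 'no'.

Answer: no

Derivation:
BFS explored all 26 reachable states.
Reachable set includes: (0,0), (0,1), (0,2), (0,3), (0,4), (0,5), (0,6), (0,7), (0,8), (1,0), (1,8), (2,0) ...
Target (A=2, B=6) not in reachable set → no.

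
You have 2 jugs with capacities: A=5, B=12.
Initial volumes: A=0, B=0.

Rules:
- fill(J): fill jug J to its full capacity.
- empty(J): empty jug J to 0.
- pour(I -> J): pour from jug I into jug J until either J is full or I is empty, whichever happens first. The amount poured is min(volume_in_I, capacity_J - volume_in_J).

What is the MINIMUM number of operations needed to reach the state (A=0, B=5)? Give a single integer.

BFS from (A=0, B=0). One shortest path:
  1. fill(A) -> (A=5 B=0)
  2. pour(A -> B) -> (A=0 B=5)
Reached target in 2 moves.

Answer: 2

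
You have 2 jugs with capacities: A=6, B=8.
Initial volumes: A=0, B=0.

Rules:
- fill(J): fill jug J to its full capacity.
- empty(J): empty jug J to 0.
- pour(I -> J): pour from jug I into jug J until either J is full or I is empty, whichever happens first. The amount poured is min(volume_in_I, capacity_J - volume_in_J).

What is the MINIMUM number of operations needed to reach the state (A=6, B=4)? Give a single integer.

BFS from (A=0, B=0). One shortest path:
  1. fill(B) -> (A=0 B=8)
  2. pour(B -> A) -> (A=6 B=2)
  3. empty(A) -> (A=0 B=2)
  4. pour(B -> A) -> (A=2 B=0)
  5. fill(B) -> (A=2 B=8)
  6. pour(B -> A) -> (A=6 B=4)
Reached target in 6 moves.

Answer: 6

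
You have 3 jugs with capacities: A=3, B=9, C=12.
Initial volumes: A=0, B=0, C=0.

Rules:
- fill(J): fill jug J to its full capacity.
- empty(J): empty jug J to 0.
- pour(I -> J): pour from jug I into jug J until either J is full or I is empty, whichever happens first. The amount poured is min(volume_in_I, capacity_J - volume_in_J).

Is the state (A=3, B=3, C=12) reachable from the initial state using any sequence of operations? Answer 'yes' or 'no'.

Answer: yes

Derivation:
BFS from (A=0, B=0, C=0):
  1. fill(A) -> (A=3 B=0 C=0)
  2. fill(C) -> (A=3 B=0 C=12)
  3. pour(A -> B) -> (A=0 B=3 C=12)
  4. fill(A) -> (A=3 B=3 C=12)
Target reached → yes.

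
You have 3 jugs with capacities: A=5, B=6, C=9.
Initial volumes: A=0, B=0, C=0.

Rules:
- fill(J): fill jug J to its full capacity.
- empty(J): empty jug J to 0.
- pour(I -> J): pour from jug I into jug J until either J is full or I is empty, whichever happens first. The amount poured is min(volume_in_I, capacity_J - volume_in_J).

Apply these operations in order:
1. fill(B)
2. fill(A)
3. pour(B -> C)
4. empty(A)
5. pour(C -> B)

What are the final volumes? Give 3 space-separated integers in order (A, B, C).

Answer: 0 6 0

Derivation:
Step 1: fill(B) -> (A=0 B=6 C=0)
Step 2: fill(A) -> (A=5 B=6 C=0)
Step 3: pour(B -> C) -> (A=5 B=0 C=6)
Step 4: empty(A) -> (A=0 B=0 C=6)
Step 5: pour(C -> B) -> (A=0 B=6 C=0)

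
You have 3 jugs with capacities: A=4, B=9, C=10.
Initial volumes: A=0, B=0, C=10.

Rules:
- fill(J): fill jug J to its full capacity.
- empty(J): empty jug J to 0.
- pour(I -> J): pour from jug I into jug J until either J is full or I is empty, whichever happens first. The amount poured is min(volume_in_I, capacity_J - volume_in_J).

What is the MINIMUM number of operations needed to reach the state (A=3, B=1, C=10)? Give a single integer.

Answer: 6

Derivation:
BFS from (A=0, B=0, C=10). One shortest path:
  1. pour(C -> B) -> (A=0 B=9 C=1)
  2. pour(C -> A) -> (A=1 B=9 C=0)
  3. pour(B -> C) -> (A=1 B=0 C=9)
  4. pour(A -> B) -> (A=0 B=1 C=9)
  5. fill(A) -> (A=4 B=1 C=9)
  6. pour(A -> C) -> (A=3 B=1 C=10)
Reached target in 6 moves.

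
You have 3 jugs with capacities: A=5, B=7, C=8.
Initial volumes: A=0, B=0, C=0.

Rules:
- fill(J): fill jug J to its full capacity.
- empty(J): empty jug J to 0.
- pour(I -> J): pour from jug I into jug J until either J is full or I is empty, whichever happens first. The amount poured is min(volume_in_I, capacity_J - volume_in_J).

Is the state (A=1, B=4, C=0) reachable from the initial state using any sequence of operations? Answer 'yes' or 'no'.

Answer: yes

Derivation:
BFS from (A=0, B=0, C=0):
  1. fill(A) -> (A=5 B=0 C=0)
  2. fill(B) -> (A=5 B=7 C=0)
  3. pour(B -> C) -> (A=5 B=0 C=7)
  4. pour(A -> C) -> (A=4 B=0 C=8)
  5. pour(C -> B) -> (A=4 B=7 C=1)
  6. empty(B) -> (A=4 B=0 C=1)
  7. pour(A -> B) -> (A=0 B=4 C=1)
  8. pour(C -> A) -> (A=1 B=4 C=0)
Target reached → yes.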